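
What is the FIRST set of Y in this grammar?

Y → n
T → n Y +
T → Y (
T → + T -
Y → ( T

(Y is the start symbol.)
{ '(', 'n' }

To compute FIRST(Y), examine every production with Y on the left-hand side, reading each right-hand side left to right until a non-nullable symbol is reached.

From Y → n:
  - n is a terminal: add 'n' and stop
From Y → ( T:
  - '(' is a terminal: add '(' and stop

Collecting: FIRST(Y) = { '(', 'n' }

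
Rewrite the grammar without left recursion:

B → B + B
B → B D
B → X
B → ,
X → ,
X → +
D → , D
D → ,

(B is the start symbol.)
B is directly left-recursive. The standard transformation for
  A → A α₁ | ... | A α_m | β₁ | ... | β_n
is
  A  → β₁ A' | ... | β_n A'
  A' → α₁ A' | ... | α_m A' | ε

B → X becomes B → X B'
B → , becomes B → , B'
B → B + B becomes B' → + B B'
B → B D becomes B' → D B'
Add B' → ε

Productions for other non-terminals are unchanged:
  X → ,
  X → +
  D → , D
  D → ,

Resulting grammar:
B → X B'
B → , B'
B' → + B B'
B' → D B'
B' → ε
X → ,
X → +
D → , D
D → ,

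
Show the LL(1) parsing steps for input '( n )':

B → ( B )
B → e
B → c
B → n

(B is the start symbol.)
Stack is shown with the top on the left.

Stack    Input    Action
------------------------
B $      ( n ) $  output B → ( B )
( B ) $  ( n ) $  match '('
B ) $    n ) $    output B → n
n ) $    n ) $    match 'n'
) $      ) $      match ')'
$        $        accept

The string is accepted.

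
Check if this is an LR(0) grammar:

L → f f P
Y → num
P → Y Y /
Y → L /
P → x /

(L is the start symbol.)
Yes, the grammar is LR(0)

A grammar is LR(0) if no state in the canonical LR(0) collection has:
  - both a shift item (dot before a terminal) and a complete item (shift-reduce conflict), or
  - two or more complete items (reduce-reduce conflict; the accept item [L' → L .] counts as a complete item here).

Augment with L' → L and build the canonical LR(0) collection (I0 = CLOSURE({[L' → . L]}), then GOTO on every symbol after a dot until no new states appear). It has 13 states:
  I0: { [L → . f f P], [L' → . L] }  — shift
  I1: { [L' → L .] }  — accept
  I2: { [L → f . f P] }  — shift
  I3: { [L → . f f P], [L → f f . P], [P → . Y Y /], [P → . x /], [Y → . L /], [Y → . num] }  — shift
  I4: { [Y → L . /] }  — shift
  I5: { [L → f f P .] }  — reduce
  I6: { [L → . f f P], [P → Y . Y /], [Y → . L /], [Y → . num] }  — shift
  I7: { [Y → num .] }  — reduce
  I8: { [P → x . /] }  — shift
  I9: { [P → x / .] }  — reduce
  I10: { [P → Y Y . /] }  — shift
  I11: { [P → Y Y / .] }  — reduce
  I12: { [Y → L / .] }  — reduce

Every state is either a pure shift/goto state or contains exactly one complete item and nothing to shift — no conflicts. The grammar is LR(0).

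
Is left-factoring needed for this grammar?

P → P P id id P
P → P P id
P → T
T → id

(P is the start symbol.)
Left-factoring is needed when two productions for the same non-terminal
share a common prefix on the right-hand side.

Productions for P:
  P → P P id id P
  P → P P id
  P → T

Found common prefix 'P P id' in productions for P

Answer: Yes, P has productions with common prefix 'P P id'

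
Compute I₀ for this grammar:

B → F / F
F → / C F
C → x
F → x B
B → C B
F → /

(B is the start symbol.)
First, augment the grammar with B' → B
I₀ = CLOSURE({ [B' → . B] }):
  [B' → . B] has the dot before B: add [B → . F / F], [B → . C B]
  [B → . F / F] has the dot before F: add [F → . / C F], [F → . x B], [F → . /]
  [B → . C B] has the dot before C: add [C → . x]
No further items can be added.

I₀ = { [B → . C B], [B → . F / F], [B' → . B], [C → . x], [F → . / C F], [F → . /], [F → . x B] }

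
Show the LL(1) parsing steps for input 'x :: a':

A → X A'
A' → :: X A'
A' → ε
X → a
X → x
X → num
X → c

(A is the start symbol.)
Stack is shown with the top on the left.

Stack      Input     Action
---------------------------
A $        x :: a $  output A → X A'
X A' $     x :: a $  output X → x
x A' $     x :: a $  match 'x'
A' $       :: a $    output A' → :: X A'
:: X A' $  :: a $    match '::'
X A' $     a $       output X → a
a A' $     a $       match 'a'
A' $       $         output A' → ε
$          $         accept

The string is accepted.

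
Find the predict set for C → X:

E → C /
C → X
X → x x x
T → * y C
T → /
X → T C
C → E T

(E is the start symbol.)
PREDICT(C → X) = (FIRST(RHS) \ {ε}) ∪ (FOLLOW(C) if ε ∈ FIRST(RHS), i.e. RHS ⇒* ε)
FIRST(X) = { '*', '/', 'x' }
FIRST(X) = { '*', '/', 'x' }
ε ∉ FIRST(X), so FOLLOW(C) is not added.
PREDICT(C → X) = { '*', '/', 'x' }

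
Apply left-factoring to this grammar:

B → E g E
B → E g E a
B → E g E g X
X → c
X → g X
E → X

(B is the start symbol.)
B → E g E B'
B' → ε
B' → a
B' → g X
X → c
X → g X
E → X

Left-factoring transforms A → αβ₁ | αβ₂ into A → αA' and A' → β₁ | β₂
(α is the longest common prefix among the alternatives). Repeat until
no nonterminal has two alternatives with a common prefix.

Round 1: B has alternatives sharing prefix 'E g E'. Introduce B': B → E g E B'
  Add: B' → ε
  Add: B' → a
  Add: B' → g X

No remaining common prefixes — done.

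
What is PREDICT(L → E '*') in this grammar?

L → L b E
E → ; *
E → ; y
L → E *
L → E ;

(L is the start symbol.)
{ ';' }

PREDICT(L → E '*') = (FIRST(RHS) \ {ε}) ∪ (FOLLOW(L) if ε ∈ FIRST(RHS), i.e. RHS ⇒* ε)
FIRST(E) = { ';' }
FIRST(E '*') = { ';' }
ε ∉ FIRST(E '*'), so FOLLOW(L) is not added.
PREDICT(L → E '*') = { ';' }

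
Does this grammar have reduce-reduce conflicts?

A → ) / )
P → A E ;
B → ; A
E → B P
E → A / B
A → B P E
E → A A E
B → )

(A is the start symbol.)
No reduce-reduce conflicts

Augment with A' → A and build the canonical LR(0) collection (I0 = CLOSURE({[A' → . A]}), then GOTO on every symbol after a dot until no new states appear). It has 21 states:
  I0: { [A → . ) / )], [A → . B P E], [A' → . A], [B → . )], [B → . ; A] }  — shift
  I1: { [A → ) . / )], [B → ) .] }  — shift, reduce
  I2: { [A → . ) / )], [A → . B P E], [B → . )], [B → . ; A], [B → ; . A] }  — shift
  I3: { [A' → A .] }  — accept
  I4: { [A → . ) / )], [A → . B P E], [A → B . P E], [B → . )], [B → . ; A], [P → . A E ;] }  — shift
  I5: { [A → . ) / )], [A → . B P E], [B → . )], [B → . ; A], [E → . A / B], [E → . A A E], [E → . B P], [P → A . E ;] }  — shift
  I6: { [A → . ) / )], [A → . B P E], [A → B P . E], [B → . )], [B → . ; A], [E → . A / B], [E → . A A E], [E → . B P] }  — shift
  I7: { [A → . ) / )], [A → . B P E], [B → . )], [B → . ; A], [E → A . / B], [E → A . A E] }  — shift
  I8: { [A → . ) / )], [A → . B P E], [A → B . P E], [B → . )], [B → . ; A], [E → B . P], [P → . A E ;] }  — shift
  I9: { [A → B P E .] }  — reduce
  I10: { [A → . ) / )], [A → . B P E], [A → B P . E], [B → . )], [B → . ; A], [E → . A / B], [E → . A A E], [E → . B P], [E → B P .] }  — shift, reduce
  I11: { [B → . )], [B → . ; A], [E → A / . B] }  — shift
  I12: { [A → . ) / )], [A → . B P E], [B → . )], [B → . ; A], [E → . A / B], [E → . A A E], [E → . B P], [E → A A . E] }  — shift
  I13: { [E → A A E .] }  — reduce
  I14: { [B → ) .] }  — reduce
  I15: { [E → A / B .] }  — reduce
  I16: { [P → A E . ;] }  — shift
  I17: { [P → A E ; .] }  — reduce
  I18: { [B → ; A .] }  — reduce
  I19: { [A → ) / . )] }  — shift
  I20: { [A → ) / ) .] }  — reduce

No state contains more than one complete item.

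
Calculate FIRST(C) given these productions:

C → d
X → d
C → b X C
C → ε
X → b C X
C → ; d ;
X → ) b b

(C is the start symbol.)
{ ';', 'b', 'd', ε }

To compute FIRST(C), examine every production with C on the left-hand side, reading each right-hand side left to right until a non-nullable symbol is reached.

From C → d:
  - d is a terminal: add 'd' and stop
From C → b X C:
  - b is a terminal: add 'b' and stop
From C → ε:
  - ε-production, so ε ∈ FIRST(C)
From C → ; d ;:
  - ';' is a terminal: add ';' and stop

Collecting: FIRST(C) = { ';', 'b', 'd', ε }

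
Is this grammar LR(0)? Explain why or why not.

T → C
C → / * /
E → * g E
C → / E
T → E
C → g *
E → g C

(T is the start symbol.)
Yes, the grammar is LR(0)

Augment with T' → T and build the canonical LR(0) collection (I0 = CLOSURE({[T' → . T]}), then GOTO on every symbol after a dot until no new states appear). It has 16 states:
  I0: { [C → . / * /], [C → . / E], [C → . g *], [E → . * g E], [E → . g C], [T → . C], [T → . E], [T' → . T] }  — shift
  I1: { [E → * . g E] }  — shift
  I2: { [C → / . * /], [C → / . E], [E → . * g E], [E → . g C] }  — shift
  I3: { [T → C .] }  — reduce
  I4: { [T → E .] }  — reduce
  I5: { [T' → T .] }  — accept
  I6: { [C → . / * /], [C → . / E], [C → . g *], [C → g . *], [E → g . C] }  — shift
  I7: { [C → g * .] }  — reduce
  I8: { [E → g C .] }  — reduce
  I9: { [C → g . *] }  — shift
  I10: { [C → / * . /], [E → * . g E] }  — shift
  I11: { [C → / E .] }  — reduce
  I12: { [C → . / * /], [C → . / E], [C → . g *], [E → g . C] }  — shift
  I13: { [C → / * / .] }  — reduce
  I14: { [E → * g . E], [E → . * g E], [E → . g C] }  — shift
  I15: { [E → * g E .] }  — reduce

Every state is either a pure shift/goto state or contains exactly one complete item and nothing to shift — no conflicts. The grammar is LR(0).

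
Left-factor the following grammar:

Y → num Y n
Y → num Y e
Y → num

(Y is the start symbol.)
Left-factoring transforms A → αβ₁ | αβ₂ into A → αA' and A' → β₁ | β₂
(α is the longest common prefix among the alternatives). Repeat until
no nonterminal has two alternatives with a common prefix.

Round 1: Y has alternatives sharing prefix 'num'. Introduce Y': Y → num Y'
  Add: Y' → Y n
  Add: Y' → Y e
  Add: Y' → ε

Round 2: Y' has alternatives sharing prefix 'Y'. Introduce Y'': Y' → Y Y''
  Add: Y'' → n
  Add: Y'' → e

No remaining common prefixes — done.

Resulting grammar:
Y → num Y'
Y' → Y Y''
Y'' → n
Y'' → e
Y' → ε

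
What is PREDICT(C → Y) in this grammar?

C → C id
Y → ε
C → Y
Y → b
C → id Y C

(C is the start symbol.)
{ $, 'b', 'id' }

PREDICT(C → Y) = (FIRST(RHS) \ {ε}) ∪ (FOLLOW(C) if ε ∈ FIRST(RHS), i.e. RHS ⇒* ε)
FIRST(Y) = { 'b', ε }
FIRST(Y) = { 'b', ε }
ε ∈ FIRST(Y) (the right-hand side is nullable), so add FOLLOW(C) = { $, 'id' }
PREDICT(C → Y) = { $, 'b', 'id' }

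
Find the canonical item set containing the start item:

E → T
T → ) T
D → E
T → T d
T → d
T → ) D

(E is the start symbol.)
First, augment the grammar with E' → E
I₀ = CLOSURE({ [E' → . E] }):
  [E' → . E] has the dot before E: add [E → . T]
  [E → . T] has the dot before T: add [T → . ) T], [T → . T d], [T → . d], [T → . ) D]
No further items can be added.

I₀ = { [E → . T], [E' → . E], [T → . ) D], [T → . ) T], [T → . T d], [T → . d] }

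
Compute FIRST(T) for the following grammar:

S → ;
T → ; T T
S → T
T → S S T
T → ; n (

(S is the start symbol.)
{ ';' }

FIRST sets of the other non-terminals involved (by the same procedure, iterated to a fixed point):
  FIRST(S) = { ';' }

From T → ; T T:
  - ';' is a terminal: add ';' and stop
From T → S S T:
  - S is a non-terminal: add FIRST(S) \ {ε} = { ';' }
    S is not nullable, so stop
From T → ; n (:
  - ';' is a terminal: add ';' and stop

Collecting: FIRST(T) = { ';' }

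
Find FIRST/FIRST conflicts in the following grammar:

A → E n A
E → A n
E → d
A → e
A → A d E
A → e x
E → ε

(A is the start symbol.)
Yes. A → E n A / A → e on { 'e' }; A → E n A / A → A d E on { 'd', 'e', 'n' }; A → E n A / A → e x on { 'e' }; A → e / A → A d E on { 'e' }; A → e / A → e x on { 'e' }; A → A d E / A → e x on { 'e' }; E → A n / E → d on { 'd' }

A FIRST/FIRST conflict occurs when two productions N → α and N → β for the same non-terminal have FIRST(α) ∩ FIRST(β) ≠ ∅ (with ε ∈ FIRST of a nullable right-hand side, so two nullable alternatives also conflict).

FIRST sets of the non-terminals at (or reachable through a nullable prefix from) the front of some alternative:
  FIRST(E) = { 'd', 'e', 'n', ε }
  FIRST(A) = { 'd', 'e', 'n' }

Productions for A:
  A → E n A: FIRST = { 'd', 'e', 'n' }
  A → e: FIRST = { 'e' }
  A → A d E: FIRST = { 'd', 'e', 'n' }
  A → e x: FIRST = { 'e' }
Productions for E:
  E → A n: FIRST = { 'd', 'e', 'n' }
  E → d: FIRST = { 'd' }
  E → ε: FIRST = { ε }

Conflict for A: A → E n A and A → e
  Overlap: { 'e' }
Conflict for A: A → E n A and A → A d E
  Overlap: { 'd', 'e', 'n' }
Conflict for A: A → E n A and A → e x
  Overlap: { 'e' }
Conflict for A: A → e and A → A d E
  Overlap: { 'e' }
Conflict for A: A → e and A → e x
  Overlap: { 'e' }
Conflict for A: A → A d E and A → e x
  Overlap: { 'e' }
Conflict for E: E → A n and E → d
  Overlap: { 'd' }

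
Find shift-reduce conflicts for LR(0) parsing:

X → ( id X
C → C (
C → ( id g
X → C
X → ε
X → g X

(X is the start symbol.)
Augment with X' → X and build the canonical LR(0) collection (I0 = CLOSURE({[X' → . X]}), then GOTO on every symbol after a dot until no new states appear). It has 10 states:
  I0: { [C → . ( id g], [C → . C (], [X → . ( id X], [X → . C], [X → . g X], [X → .], [X' → . X] }  — shift, reduce
  I1: { [C → ( . id g], [X → ( . id X] }  — shift
  I2: { [C → C . (], [X → C .] }  — shift, reduce
  I3: { [X' → X .] }  — accept
  I4: { [C → . ( id g], [C → . C (], [X → . ( id X], [X → . C], [X → . g X], [X → .], [X → g . X] }  — shift, reduce
  I5: { [X → g X .] }  — reduce
  I6: { [C → C ( .] }  — reduce
  I7: { [C → ( id . g], [C → . ( id g], [C → . C (], [X → ( id . X], [X → . ( id X], [X → . C], [X → . g X], [X → .] }  — shift, reduce
  I8: { [X → ( id X .] }  — reduce
  I9: { [C → ( id g .], [C → . ( id g], [C → . C (], [X → . ( id X], [X → . C], [X → . g X], [X → .], [X → g . X] }  — shift, 2 reduces

I0 contains reduce item [X → .] and shift items [C → . ( id g], [X → . ( id X], [X → . g X] — shift-reduce conflict.
I2 contains reduce item [X → C .] and shift item [C → C . (] — shift-reduce conflict.
I4 contains reduce item [X → .] and shift items [C → . ( id g], [X → . ( id X], [X → . g X] — shift-reduce conflict.
I7 contains reduce item [X → .] and shift items [C → . ( id g], [C → ( id . g], [X → . ( id X], [X → . g X] — shift-reduce conflict.
I9 contains reduce items [C → ( id g .], [X → .] and shift items [C → . ( id g], [X → . ( id X], [X → . g X] — shift-reduce conflict.

Answer: Yes — I0: [X → .] vs [C → . ( id g]; I2: [X → C .] vs [C → C . (]; I4: [X → .] vs [C → . ( id g]; I7: [X → .] vs [C → . ( id g]; I9: [C → ( id g .] vs [C → . ( id g]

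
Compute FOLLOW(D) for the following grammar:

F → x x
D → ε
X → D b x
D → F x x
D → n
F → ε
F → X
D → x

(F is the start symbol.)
In X → D b x: D is followed by b x, add FIRST(b x) \ {ε} = { 'b' }

Taking the union: FOLLOW(D) = { 'b' }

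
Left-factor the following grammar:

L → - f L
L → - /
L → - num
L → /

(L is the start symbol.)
Left-factoring transforms A → αβ₁ | αβ₂ into A → αA' and A' → β₁ | β₂
(α is the longest common prefix among the alternatives). Repeat until
no nonterminal has two alternatives with a common prefix.

Round 1: L has alternatives sharing prefix '-'. Introduce L': L → - L'
  Add: L' → f L
  Add: L' → /
  Add: L' → num

No remaining common prefixes — done.

Resulting grammar:
L → - L'
L' → f L
L' → /
L' → num
L → /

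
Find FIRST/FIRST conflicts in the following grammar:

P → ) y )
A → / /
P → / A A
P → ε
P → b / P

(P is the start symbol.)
No FIRST/FIRST conflicts.

A FIRST/FIRST conflict occurs when two productions N → α and N → β for the same non-terminal have FIRST(α) ∩ FIRST(β) ≠ ∅ (with ε ∈ FIRST of a nullable right-hand side, so two nullable alternatives also conflict).

Productions for P:
  P → ) y ): FIRST = { ')' }
  P → / A A: FIRST = { '/' }
  P → ε: FIRST = { ε }
  P → b / P: FIRST = { 'b' }
A has only one production, so no FIRST/FIRST conflict is possible there.

All alternatives of each non-terminal have pairwise disjoint FIRST sets.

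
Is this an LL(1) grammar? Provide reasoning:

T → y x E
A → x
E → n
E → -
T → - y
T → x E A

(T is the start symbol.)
Yes, the grammar is LL(1).

For T:
  PREDICT(T → y x E) = { 'y' }
  PREDICT(T → '-' y) = { '-' }
  PREDICT(T → x E A) = { 'x' }
For E:
  PREDICT(E → n) = { 'n' }
  PREDICT(E → '-') = { '-' }
A has a single production, so nothing to check there.

All predict sets are disjoint. The grammar IS LL(1).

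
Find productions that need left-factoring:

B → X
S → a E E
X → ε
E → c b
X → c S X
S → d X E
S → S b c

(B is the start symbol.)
No, left-factoring is not needed

Left-factoring is needed when two productions for the same non-terminal
share a common prefix on the right-hand side.

Productions for S:
  S → a E E
  S → d X E
  S → S b c
Productions for X:
  X → ε
  X → c S X

No common prefixes found.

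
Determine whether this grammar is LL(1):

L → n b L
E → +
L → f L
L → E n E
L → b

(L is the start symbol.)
Yes, the grammar is LL(1).

A grammar is LL(1) if for each non-terminal N with multiple productions, the predict sets of those productions are pairwise disjoint, where PREDICT(N → α) = (FIRST(α) \ {ε}) ∪ (FOLLOW(N) if α ⇒* ε).

Relevant sets:
  FIRST(E) = { '+' }

For L:
  PREDICT(L → n b L) = { 'n' }
  PREDICT(L → f L) = { 'f' }
  PREDICT(L → E n E) = { '+' }
  PREDICT(L → b) = { 'b' }
E has a single production, so nothing to check there.

All predict sets are disjoint. The grammar IS LL(1).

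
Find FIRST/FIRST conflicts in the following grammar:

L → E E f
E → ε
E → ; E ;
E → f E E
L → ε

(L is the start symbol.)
No FIRST/FIRST conflicts.

FIRST sets of the non-terminals at (or reachable through a nullable prefix from) the front of some alternative:
  FIRST(E) = { ';', 'f', ε }

Productions for L:
  L → E E f: FIRST = { ';', 'f' }
  L → ε: FIRST = { ε }
Productions for E:
  E → ε: FIRST = { ε }
  E → ; E ;: FIRST = { ';' }
  E → f E E: FIRST = { 'f' }

All alternatives of each non-terminal have pairwise disjoint FIRST sets.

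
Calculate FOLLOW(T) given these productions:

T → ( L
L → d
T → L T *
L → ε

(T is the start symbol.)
To compute FOLLOW(T), find every occurrence of T on a right-hand side N → α T β: add FIRST(β) \ {ε}, and if β is empty or nullable also add FOLLOW(N). Iterate to a fixed point.

T is the start symbol, so $ ∈ FOLLOW(T).
In T → L T *: T is followed by '*', add FIRST('*') \ {ε} = { '*' }

Taking the union: FOLLOW(T) = { $, '*' }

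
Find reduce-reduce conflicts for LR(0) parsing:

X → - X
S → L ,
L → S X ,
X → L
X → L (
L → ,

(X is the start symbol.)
Augment with X' → X and build the canonical LR(0) collection (I0 = CLOSURE({[X' → . X]}), then GOTO on every symbol after a dot until no new states appear). It has 11 states:
  I0: { [L → . ,], [L → . S X ,], [S → . L ,], [X → . - X], [X → . L (], [X → . L], [X' → . X] }  — shift
  I1: { [L → , .] }  — reduce
  I2: { [L → . ,], [L → . S X ,], [S → . L ,], [X → - . X], [X → . - X], [X → . L (], [X → . L] }  — shift
  I3: { [S → L . ,], [X → L . (], [X → L .] }  — shift, reduce
  I4: { [L → . ,], [L → . S X ,], [L → S . X ,], [S → . L ,], [X → . - X], [X → . L (], [X → . L] }  — shift
  I5: { [X' → X .] }  — accept
  I6: { [L → S X . ,] }  — shift
  I7: { [L → S X , .] }  — reduce
  I8: { [X → L ( .] }  — reduce
  I9: { [S → L , .] }  — reduce
  I10: { [X → - X .] }  — reduce

No state contains more than one complete item.

Answer: No reduce-reduce conflicts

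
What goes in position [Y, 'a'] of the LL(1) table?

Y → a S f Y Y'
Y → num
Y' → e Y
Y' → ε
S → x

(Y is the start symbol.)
Y → a S f Y Y'

To find M[Y, 'a'], we find productions for Y where 'a' is in the predict set (PREDICT(N → α) = (FIRST(α) \ {ε}) ∪ (FOLLOW(N) if α ⇒* ε)).

Y → a S f Y Y': PREDICT = { 'a' }
  'a' is in predict set, so this production goes in M[Y, 'a']
Y → num: PREDICT = { 'num' }

M[Y, 'a'] = Y → a S f Y Y'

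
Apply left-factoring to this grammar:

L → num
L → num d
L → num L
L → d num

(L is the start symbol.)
L → num L'
L' → ε
L' → d
L' → L
L → d num

Left-factoring transforms A → αβ₁ | αβ₂ into A → αA' and A' → β₁ | β₂
(α is the longest common prefix among the alternatives). Repeat until
no nonterminal has two alternatives with a common prefix.

Round 1: L has alternatives sharing prefix 'num'. Introduce L': L → num L'
  Add: L' → ε
  Add: L' → d
  Add: L' → L

No remaining common prefixes — done.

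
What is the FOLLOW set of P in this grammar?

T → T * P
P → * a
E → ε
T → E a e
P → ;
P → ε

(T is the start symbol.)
To compute FOLLOW(P), find every occurrence of P on a right-hand side N → α P β: add FIRST(β) \ {ε}, and if β is empty or nullable also add FOLLOW(N). Iterate to a fixed point.

In T → T * P: P is at the end, add FOLLOW(T)

The FOLLOW sets referred to above (computed the same way, to a fixed point):
  FOLLOW(T) = { $, '*' }

Taking the union: FOLLOW(P) = { $, '*' }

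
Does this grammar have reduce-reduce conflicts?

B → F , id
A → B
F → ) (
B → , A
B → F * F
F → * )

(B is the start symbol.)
A reduce-reduce conflict occurs when an LR(0) state has two complete items [A → α .] and [B → β .] — both call for a reduction, and with no lookahead the parser cannot choose between them.

Augment with B' → B and build the canonical LR(0) collection (I0 = CLOSURE({[B' → . B]}), then GOTO on every symbol after a dot until no new states appear). It has 14 states:
  I0: { [B → . , A], [B → . F * F], [B → . F , id], [B' → . B], [F → . ) (], [F → . * )] }  — shift
  I1: { [F → ) . (] }  — shift
  I2: { [F → * . )] }  — shift
  I3: { [A → . B], [B → , . A], [B → . , A], [B → . F * F], [B → . F , id], [F → . ) (], [F → . * )] }  — shift
  I4: { [B' → B .] }  — accept
  I5: { [B → F . * F], [B → F . , id] }  — shift
  I6: { [B → F * . F], [F → . ) (], [F → . * )] }  — shift
  I7: { [B → F , . id] }  — shift
  I8: { [B → F , id .] }  — reduce
  I9: { [B → F * F .] }  — reduce
  I10: { [B → , A .] }  — reduce
  I11: { [A → B .] }  — reduce
  I12: { [F → * ) .] }  — reduce
  I13: { [F → ) ( .] }  — reduce

No state contains more than one complete item.

Answer: No reduce-reduce conflicts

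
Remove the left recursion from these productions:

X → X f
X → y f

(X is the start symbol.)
X is directly left-recursive. The standard transformation for
  A → A α₁ | ... | A α_m | β₁ | ... | β_n
is
  A  → β₁ A' | ... | β_n A'
  A' → α₁ A' | ... | α_m A' | ε

X → y f becomes X → y f X'
X → X f becomes X' → f X'
Add X' → ε

Resulting grammar:
X → y f X'
X' → f X'
X' → ε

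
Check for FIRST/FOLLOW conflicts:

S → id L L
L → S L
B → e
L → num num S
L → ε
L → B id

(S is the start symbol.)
Yes. L → S L with FOLLOW(L) on { 'id' }; L → num num S with FOLLOW(L) on { 'num' }; L → B id with FOLLOW(L) on { 'e' }

A FIRST/FOLLOW conflict occurs when a non-terminal N has a nullable alternative N → β (β ⇒* ε) and another alternative N → α with FIRST(α) ∩ FOLLOW(N) ≠ ∅: on such a lookahead the parser cannot decide between expanding α and letting N vanish via β.

Nullable non-terminals: L.
FIRST sets used below: FIRST(S) = { 'id' }, FIRST(B) = { 'e' }

L: nullable alternative(s) L → ε; FOLLOW(L) = { $, 'e', 'id', 'num' }
  L → S L: FIRST \ {ε} = { 'id' } — overlaps FOLLOW(L) on { 'id' }: CONFLICT
  L → num num S: FIRST \ {ε} = { 'num' } — overlaps FOLLOW(L) on { 'num' }: CONFLICT
  L → ε: FIRST \ {ε} = { } — this is the only nullable alternative, skip
  L → B id: FIRST \ {ε} = { 'e' } — overlaps FOLLOW(L) on { 'e' }: CONFLICT

B, S have no nullable alternative, so no FIRST/FOLLOW check is needed there.

So the grammar has 3 FIRST/FOLLOW conflicts (marked CONFLICT above).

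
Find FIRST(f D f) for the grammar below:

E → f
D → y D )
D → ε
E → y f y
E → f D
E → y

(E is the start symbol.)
{ 'f' }

To compute FIRST(f D f), process the symbols left to right:
Symbol f is a terminal. Add 'f' and stop.
FIRST(f D f) = { 'f' }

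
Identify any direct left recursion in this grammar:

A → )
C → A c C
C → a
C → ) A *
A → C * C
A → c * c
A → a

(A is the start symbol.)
Direct left recursion occurs when N → N α for some non-terminal N (the right-hand side begins with the left-hand side itself).

A → ): starts with ')'
C → A c C: starts with A
C → a: starts with a
C → ) A *: starts with ')'
A → C * C: starts with C
A → c * c: starts with c
A → a: starts with a

No direct left recursion found.

Answer: No direct left recursion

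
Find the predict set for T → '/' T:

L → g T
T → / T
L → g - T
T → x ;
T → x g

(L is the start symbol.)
PREDICT(T → '/' T) = (FIRST(RHS) \ {ε}) ∪ (FOLLOW(T) if ε ∈ FIRST(RHS), i.e. RHS ⇒* ε)
FIRST('/' T) = { '/' }
ε ∉ FIRST('/' T), so FOLLOW(T) is not added.
PREDICT(T → '/' T) = { '/' }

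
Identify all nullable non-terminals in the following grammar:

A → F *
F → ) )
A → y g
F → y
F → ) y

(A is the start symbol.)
A non-terminal is nullable if it can derive ε (the empty string): either it has an ε-production, or it has a production whose right-hand side consists entirely of nullable non-terminals.

There are no ε-productions, so no non-terminal can derive ε.
No non-terminals are nullable.

Answer: None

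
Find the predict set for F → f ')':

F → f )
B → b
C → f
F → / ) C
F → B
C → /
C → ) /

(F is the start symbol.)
{ 'f' }

PREDICT(F → f ')') = (FIRST(RHS) \ {ε}) ∪ (FOLLOW(F) if ε ∈ FIRST(RHS), i.e. RHS ⇒* ε)
FIRST(f ')') = { 'f' }
ε ∉ FIRST(f ')'), so FOLLOW(F) is not added.
PREDICT(F → f ')') = { 'f' }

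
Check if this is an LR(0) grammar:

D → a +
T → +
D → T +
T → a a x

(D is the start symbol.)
A grammar is LR(0) if no state in the canonical LR(0) collection has:
  - both a shift item (dot before a terminal) and a complete item (shift-reduce conflict), or
  - two or more complete items (reduce-reduce conflict; the accept item [D' → D .] counts as a complete item here).

Augment with D' → D and build the canonical LR(0) collection (I0 = CLOSURE({[D' → . D]}), then GOTO on every symbol after a dot until no new states appear). It has 9 states:
  I0: { [D → . T +], [D → . a +], [D' → . D], [T → . +], [T → . a a x] }  — shift
  I1: { [T → + .] }  — reduce
  I2: { [D' → D .] }  — accept
  I3: { [D → T . +] }  — shift
  I4: { [D → a . +], [T → a . a x] }  — shift
  I5: { [D → a + .] }  — reduce
  I6: { [T → a a . x] }  — shift
  I7: { [T → a a x .] }  — reduce
  I8: { [D → T + .] }  — reduce

Every state is either a pure shift/goto state or contains exactly one complete item and nothing to shift — no conflicts. The grammar is LR(0).

Answer: Yes, the grammar is LR(0)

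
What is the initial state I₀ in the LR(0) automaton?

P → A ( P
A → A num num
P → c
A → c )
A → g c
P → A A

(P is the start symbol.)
First, augment the grammar with P' → P
I₀ = CLOSURE({ [P' → . P] }):
  [P' → . P] has the dot before P: add [P → . A ( P], [P → . c], [P → . A A]
  [P → . A ( P] has the dot before A: add [A → . A num num], [A → . c )], [A → . g c]
No further items can be added.

I₀ = { [A → . A num num], [A → . c )], [A → . g c], [P → . A ( P], [P → . A A], [P → . c], [P' → . P] }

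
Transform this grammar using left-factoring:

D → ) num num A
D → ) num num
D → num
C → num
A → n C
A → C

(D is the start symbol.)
D → ) num num D'
D' → A
D' → ε
D → num
C → num
A → n C
A → C

Left-factoring transforms A → αβ₁ | αβ₂ into A → αA' and A' → β₁ | β₂
(α is the longest common prefix among the alternatives). Repeat until
no nonterminal has two alternatives with a common prefix.

Round 1: D has alternatives sharing prefix ') num num'. Introduce D': D → ) num num D'
  Add: D' → A
  Add: D' → ε

No remaining common prefixes — done.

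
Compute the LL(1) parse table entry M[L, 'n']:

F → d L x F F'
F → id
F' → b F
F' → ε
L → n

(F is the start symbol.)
L → n

To find M[L, 'n'], we find productions for L where 'n' is in the predict set (PREDICT(N → α) = (FIRST(α) \ {ε}) ∪ (FOLLOW(N) if α ⇒* ε)).

L → n: PREDICT = { 'n' }
  'n' is in predict set, so this production goes in M[L, 'n']

M[L, 'n'] = L → n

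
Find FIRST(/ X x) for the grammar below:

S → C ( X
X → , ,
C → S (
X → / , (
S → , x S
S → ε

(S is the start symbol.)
{ '/' }

To compute FIRST(/ X x), process the symbols left to right:
Symbol / is a terminal. Add '/' and stop.
FIRST(/ X x) = { '/' }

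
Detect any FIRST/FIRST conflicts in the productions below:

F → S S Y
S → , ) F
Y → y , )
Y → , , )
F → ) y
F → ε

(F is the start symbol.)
A FIRST/FIRST conflict occurs when two productions N → α and N → β for the same non-terminal have FIRST(α) ∩ FIRST(β) ≠ ∅ (with ε ∈ FIRST of a nullable right-hand side, so two nullable alternatives also conflict).

FIRST sets of the non-terminals at (or reachable through a nullable prefix from) the front of some alternative:
  FIRST(S) = { ',' }

Productions for F:
  F → S S Y: FIRST = { ',' }
  F → ) y: FIRST = { ')' }
  F → ε: FIRST = { ε }
Productions for Y:
  Y → y , ): FIRST = { 'y' }
  Y → , , ): FIRST = { ',' }
S has only one production, so no FIRST/FIRST conflict is possible there.

All alternatives of each non-terminal have pairwise disjoint FIRST sets.

Answer: No FIRST/FIRST conflicts.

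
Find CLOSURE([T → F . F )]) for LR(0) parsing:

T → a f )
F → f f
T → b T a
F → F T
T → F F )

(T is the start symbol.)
Start with: [T → F . F )]
  [T → F . F )] has the dot before F: add [F → . f f], [F → . F T]
No further items can be added.

CLOSURE = { [F → . F T], [F → . f f], [T → F . F )] }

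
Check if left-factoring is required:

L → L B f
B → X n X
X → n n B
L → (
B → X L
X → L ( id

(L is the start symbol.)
Yes, B has productions with common prefix 'X'

Left-factoring is needed when two productions for the same non-terminal
share a common prefix on the right-hand side.

Productions for L:
  L → L B f
  L → (
Productions for B:
  B → X n X
  B → X L
Productions for X:
  X → n n B
  X → L ( id

Found common prefix 'X' in productions for B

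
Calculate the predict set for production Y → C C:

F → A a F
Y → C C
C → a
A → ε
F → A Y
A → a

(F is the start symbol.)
PREDICT(Y → C C) = (FIRST(RHS) \ {ε}) ∪ (FOLLOW(Y) if ε ∈ FIRST(RHS), i.e. RHS ⇒* ε)
FIRST(C) = { 'a' }
FIRST(C C) = { 'a' }
ε ∉ FIRST(C C), so FOLLOW(Y) is not added.
PREDICT(Y → C C) = { 'a' }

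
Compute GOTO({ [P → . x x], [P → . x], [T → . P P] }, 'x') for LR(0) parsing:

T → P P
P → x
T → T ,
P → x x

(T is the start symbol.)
GOTO(I, 'x') = CLOSURE({ [A → αX.β] : [A → α.Xβ] ∈ I, X = 'x' })

Items with dot before 'x', with the dot advanced:
  [P → . x] → [P → x .]
  [P → . x x] → [P → x . x]
Closure adds nothing (no advanced item has the dot before a non-terminal).

GOTO = { [P → x . x], [P → x .] }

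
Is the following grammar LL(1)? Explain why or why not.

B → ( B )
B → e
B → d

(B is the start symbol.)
Yes, the grammar is LL(1).

For B:
  PREDICT(B → '(' B ')') = { '(' }
  PREDICT(B → e) = { 'e' }
  PREDICT(B → d) = { 'd' }

All predict sets are disjoint. The grammar IS LL(1).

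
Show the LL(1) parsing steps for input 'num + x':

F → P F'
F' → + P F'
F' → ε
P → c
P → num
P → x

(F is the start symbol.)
Stack is shown with the top on the left.

Stack     Input      Action
---------------------------
F $       num + x $  output F → P F'
P F' $    num + x $  output P → num
num F' $  num + x $  match 'num'
F' $      + x $      output F' → + P F'
+ P F' $  + x $      match '+'
P F' $    x $        output P → x
x F' $    x $        match 'x'
F' $      $          output F' → ε
$         $          accept

The string is accepted.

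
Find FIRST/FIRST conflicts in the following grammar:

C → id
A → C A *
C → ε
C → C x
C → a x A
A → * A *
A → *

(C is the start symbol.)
A FIRST/FIRST conflict occurs when two productions N → α and N → β for the same non-terminal have FIRST(α) ∩ FIRST(β) ≠ ∅ (with ε ∈ FIRST of a nullable right-hand side, so two nullable alternatives also conflict).

FIRST sets of the non-terminals at (or reachable through a nullable prefix from) the front of some alternative:
  FIRST(C) = { 'a', 'id', 'x', ε }
  FIRST(A) = { '*', 'a', 'id', 'x' }

Productions for C:
  C → id: FIRST = { 'id' }
  C → ε: FIRST = { ε }
  C → C x: FIRST = { 'a', 'id', 'x' }
  C → a x A: FIRST = { 'a' }
Productions for A:
  A → C A *: FIRST = { '*', 'a', 'id', 'x' }
  A → * A *: FIRST = { '*' }
  A → *: FIRST = { '*' }

Conflict for C: C → id and C → C x
  Overlap: { 'id' }
Conflict for C: C → C x and C → a x A
  Overlap: { 'a' }
Conflict for A: A → C A * and A → * A *
  Overlap: { '*' }
Conflict for A: A → C A * and A → *
  Overlap: { '*' }
Conflict for A: A → * A * and A → *
  Overlap: { '*' }

Answer: Yes. C → id / C → C x on { 'id' }; C → C x / C → a x A on { 'a' }; A → C A '*' / A → '*' A '*' on { '*' }; A → C A '*' / A → '*' on { '*' }; A → '*' A '*' / A → '*' on { '*' }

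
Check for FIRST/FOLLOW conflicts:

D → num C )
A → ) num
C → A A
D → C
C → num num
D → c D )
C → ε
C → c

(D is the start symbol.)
Yes. C → A A with FOLLOW(C) on { ')' }

A FIRST/FOLLOW conflict occurs when a non-terminal N has a nullable alternative N → β (β ⇒* ε) and another alternative N → α with FIRST(α) ∩ FOLLOW(N) ≠ ∅: on such a lookahead the parser cannot decide between expanding α and letting N vanish via β.

Nullable non-terminals: C, D.
FIRST sets used below: FIRST(A) = { ')' }, FIRST(C) = { ')', 'c', 'num', ε }

C: nullable alternative(s) C → ε; FOLLOW(C) = { $, ')' }
  C → A A: FIRST \ {ε} = { ')' } — overlaps FOLLOW(C) on { ')' }: CONFLICT
  C → num num: FIRST \ {ε} = { 'num' } — disjoint from FOLLOW(C)
  C → ε: FIRST \ {ε} = { } — this is the only nullable alternative, skip
  C → c: FIRST \ {ε} = { 'c' } — disjoint from FOLLOW(C)

D: nullable alternative(s) D → C; FOLLOW(D) = { $, ')' }
  D → num C ): FIRST \ {ε} = { 'num' } — disjoint from FOLLOW(D)
  D → C: FIRST \ {ε} = { ')', 'c', 'num' } — this is the only nullable alternative, skip
  D → c D ): FIRST \ {ε} = { 'c' } — disjoint from FOLLOW(D)

A has no nullable alternative, so no FIRST/FOLLOW check is needed there.

So the grammar has 1 FIRST/FOLLOW conflict (marked CONFLICT above).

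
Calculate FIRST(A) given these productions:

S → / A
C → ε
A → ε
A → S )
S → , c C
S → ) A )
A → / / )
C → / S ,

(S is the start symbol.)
{ ')', ',', '/', ε }

FIRST sets of the other non-terminals involved (by the same procedure, iterated to a fixed point):
  FIRST(S) = { ')', ',', '/' }

From A → ε:
  - ε-production, so ε ∈ FIRST(A)
From A → S ):
  - S is a non-terminal: add FIRST(S) \ {ε} = { ')', ',', '/' }
    S is not nullable, so stop
From A → / / ):
  - '/' is a terminal: add '/' and stop

Collecting: FIRST(A) = { ')', ',', '/', ε }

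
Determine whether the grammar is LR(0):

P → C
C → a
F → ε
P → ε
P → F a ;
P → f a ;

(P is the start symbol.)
No. Shift-reduce conflict between [F → .] and [C → . a]

A grammar is LR(0) if no state in the canonical LR(0) collection has:
  - both a shift item (dot before a terminal) and a complete item (shift-reduce conflict), or
  - two or more complete items (reduce-reduce conflict; the accept item [P' → P .] counts as a complete item here).

Augment with P' → P and build the canonical LR(0) collection (I0 = CLOSURE({[P' → . P]}), then GOTO on every symbol after a dot until no new states appear). It has 10 states:
  I0: { [C → . a], [F → .], [P → . C], [P → . F a ;], [P → . f a ;], [P → .], [P' → . P] }  — shift, 2 reduces
  I1: { [P → C .] }  — reduce
  I2: { [P → F . a ;] }  — shift
  I3: { [P' → P .] }  — accept
  I4: { [C → a .] }  — reduce
  I5: { [P → f . a ;] }  — shift
  I6: { [P → f a . ;] }  — shift
  I7: { [P → f a ; .] }  — reduce
  I8: { [P → F a . ;] }  — shift
  I9: { [P → F a ; .] }  — reduce

Conflict in state I0:
  Shift-reduce conflict between [F → .] and [C → . a]
So the grammar is NOT LR(0).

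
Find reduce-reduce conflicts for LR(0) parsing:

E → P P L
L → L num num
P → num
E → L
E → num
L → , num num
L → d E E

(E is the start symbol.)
A reduce-reduce conflict occurs when an LR(0) state has two complete items [A → α .] and [B → β .] — both call for a reduction, and with no lookahead the parser cannot choose between them.

Augment with E' → E and build the canonical LR(0) collection (I0 = CLOSURE({[E' → . E]}), then GOTO on every symbol after a dot until no new states appear). It has 16 states:
  I0: { [E → . L], [E → . P P L], [E → . num], [E' → . E], [L → . , num num], [L → . L num num], [L → . d E E], [P → . num] }  — shift
  I1: { [L → , . num num] }  — shift
  I2: { [E' → E .] }  — accept
  I3: { [E → L .], [L → L . num num] }  — shift, reduce
  I4: { [E → P . P L], [P → . num] }  — shift
  I5: { [E → . L], [E → . P P L], [E → . num], [L → . , num num], [L → . L num num], [L → . d E E], [L → d . E E], [P → . num] }  — shift
  I6: { [E → num .], [P → num .] }  — 2 reduces
  I7: { [E → . L], [E → . P P L], [E → . num], [L → . , num num], [L → . L num num], [L → . d E E], [L → d E . E], [P → . num] }  — shift
  I8: { [L → d E E .] }  — reduce
  I9: { [E → P P . L], [L → . , num num], [L → . L num num], [L → . d E E] }  — shift
  I10: { [P → num .] }  — reduce
  I11: { [E → P P L .], [L → L . num num] }  — shift, reduce
  I12: { [L → L num . num] }  — shift
  I13: { [L → L num num .] }  — reduce
  I14: { [L → , num . num] }  — shift
  I15: { [L → , num num .] }  — reduce

I6 contains complete items [E → num .], [P → num .] — reduce-reduce conflict.

Answer: Yes — I6: [E → num .] vs [P → num .]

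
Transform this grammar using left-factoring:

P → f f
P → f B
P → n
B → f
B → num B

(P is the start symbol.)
P → f P'
P' → f
P' → B
P → n
B → f
B → num B

Left-factoring transforms A → αβ₁ | αβ₂ into A → αA' and A' → β₁ | β₂
(α is the longest common prefix among the alternatives). Repeat until
no nonterminal has two alternatives with a common prefix.

Round 1: P has alternatives sharing prefix 'f'. Introduce P': P → f P'
  Add: P' → f
  Add: P' → B

No remaining common prefixes — done.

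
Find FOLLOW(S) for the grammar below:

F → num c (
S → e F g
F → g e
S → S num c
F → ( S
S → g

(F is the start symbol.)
{ $, 'g', 'num' }

To compute FOLLOW(S), find every occurrence of S on a right-hand side N → α S β: add FIRST(β) \ {ε}, and if β is empty or nullable also add FOLLOW(N). Iterate to a fixed point.

In S → S num c: S is followed by num c, add FIRST(num c) \ {ε} = { 'num' }
In F → ( S: S is at the end, add FOLLOW(F)

The FOLLOW sets referred to above (computed the same way, to a fixed point):
  FOLLOW(F) = { $, 'g' }

Taking the union: FOLLOW(S) = { $, 'g', 'num' }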